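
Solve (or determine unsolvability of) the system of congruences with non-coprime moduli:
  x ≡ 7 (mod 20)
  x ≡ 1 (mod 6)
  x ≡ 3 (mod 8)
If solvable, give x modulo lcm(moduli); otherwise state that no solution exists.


Moduli 20, 6, 8 are not pairwise coprime, so CRT works modulo lcm(m_i) when all pairwise compatibility conditions hold.
Pairwise compatibility: gcd(m_i, m_j) must divide a_i - a_j for every pair.
Merge one congruence at a time:
  Start: x ≡ 7 (mod 20).
  Combine with x ≡ 1 (mod 6): gcd(20, 6) = 2; 1 - 7 = -6, which IS divisible by 2, so compatible.
    Write x = 7 + 20·t and substitute into x ≡ 1 (mod 6): 20·t ≡ 1 − 7 = -6 (mod 6).
    Divide the congruence (and modulus) by g = 2: 10·t ≡ -3 (mod 3).
    Reduce coefficients mod 3: 1·t ≡ 0 (mod 3).
    So t ≡ 0 (mod 3).
    Then x = 7 + 20·0 = 7, valid modulo lcm(20, 6) = 60: x ≡ 7 (mod 60).
  Combine with x ≡ 3 (mod 8): gcd(60, 8) = 4; 3 - 7 = -4, which IS divisible by 4, so compatible.
    Write x = 7 + 60·t and substitute into x ≡ 3 (mod 8): 60·t ≡ 3 − 7 = -4 (mod 8).
    Divide the congruence (and modulus) by g = 4: 15·t ≡ -1 (mod 2).
    Reduce coefficients mod 2: 1·t ≡ 1 (mod 2).
    So t ≡ 1 (mod 2).
    Then x = 7 + 60·1 = 67, valid modulo lcm(60, 8) = 120: x ≡ 67 (mod 120).
Verify: 67 mod 20 = 7, 67 mod 6 = 1, 67 mod 8 = 3.

x ≡ 67 (mod 120).


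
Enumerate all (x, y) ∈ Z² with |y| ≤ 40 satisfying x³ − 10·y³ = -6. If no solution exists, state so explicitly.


The equation is x³ - 10y³ = -6. For fixed y, x³ = 10·y³ − 6, so a solution requires the RHS to be a perfect cube.
Strategy: iterate y from -40 to 40, compute RHS = 10·y³ − 6, and check whether it is a (positive or negative) perfect cube.
Check small values of y:
  y = 0: RHS = -6 is not a perfect cube.
  y = 1: RHS = 4 is not a perfect cube.
  y = -1: RHS = -16 is not a perfect cube.
  y = 2: RHS = 74 is not a perfect cube.
  y = -2: RHS = -86 is not a perfect cube.
  y = 3: RHS = 264 is not a perfect cube.
  y = -3: RHS = -276 is not a perfect cube.
Continuing the search up to |y| = 40 finds no solutions either.
No (x, y) in the scanned range satisfies the equation.

No integer solutions with |y| ≤ 40.


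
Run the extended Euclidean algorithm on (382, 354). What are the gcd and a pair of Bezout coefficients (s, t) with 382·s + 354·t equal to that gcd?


Euclidean algorithm on (382, 354) — divide until remainder is 0:
  382 = 1 · 354 + 28
  354 = 12 · 28 + 18
  28 = 1 · 18 + 10
  18 = 1 · 10 + 8
  10 = 1 · 8 + 2
  8 = 4 · 2 + 0
gcd(382, 354) = 2.
Track Bezout coefficients alongside the remainders: start with r₀ = 382 = a·1 + b·0 (s = 1, t = 0) and r₁ = 354 = a·0 + b·1 (s = 0, t = 1); each new remainder r_{k+1} = r_{k-1} − q_k·r_k inherits s_{k+1} = s_{k-1} − q_k·s_k, t_{k+1} = t_{k-1} − q_k·t_k, so r_k = a·s_k + b·t_k at every step:
  q = 1: r = 28, s = 1 − 1·0 = 1, t = 0 − 1·1 = -1  (check: 382·1 + 354·(-1) = 28)
  q = 12: r = 18, s = 0 − 12·1 = -12, t = 1 − 12·(-1) = 13  (check: 382·(-12) + 354·13 = 18)
  q = 1: r = 10, s = 1 − 1·(-12) = 13, t = -1 − 1·13 = -14  (check: 382·13 + 354·(-14) = 10)
  q = 1: r = 8, s = -12 − 1·13 = -25, t = 13 − 1·(-14) = 27  (check: 382·(-25) + 354·27 = 8)
  q = 1: r = 2, s = 13 − 1·(-25) = 38, t = -14 − 1·27 = -41  (check: 382·38 + 354·(-41) = 2)
The row with r = 2 (the gcd) gives the Bezout coefficients s = 38, t = -41.
Result: 382 · (38) + 354 · (-41) = 2.

gcd(382, 354) = 2; s = 38, t = -41 (check: 382·38 + 354·(-41) = 2).


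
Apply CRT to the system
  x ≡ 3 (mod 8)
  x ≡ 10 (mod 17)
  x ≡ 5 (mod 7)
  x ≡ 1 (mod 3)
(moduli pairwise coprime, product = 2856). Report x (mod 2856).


Product of moduli M = 8 · 17 · 7 · 3 = 2856.
Merge one congruence at a time:
  Start: x ≡ 3 (mod 8).
  Combine with x ≡ 10 (mod 17); new modulus lcm = 136.
    Write x = 3 + 8·t and substitute into x ≡ 10 (mod 17): 8·t ≡ 10 − 3 = 7 (mod 17).
    The inverse of 8 mod 17 is 15 (since 8·15 = 120 = 7·17 + 1), so t ≡ 15·7 = 105 ≡ 3 (mod 17).
    Then x = 3 + 8·3 = 27, valid modulo lcm(8, 17) = 136: x ≡ 27 (mod 136).
  Combine with x ≡ 5 (mod 7); new modulus lcm = 952.
    Write x = 27 + 136·t and substitute into x ≡ 5 (mod 7): 136·t ≡ 5 − 27 = -22 (mod 7).
    Reduce coefficients mod 7: 3·t ≡ 6 (mod 7).
    The inverse of 3 mod 7 is 5 (since 3·5 = 15 = 2·7 + 1), so t ≡ 5·6 = 30 ≡ 2 (mod 7).
    Then x = 27 + 136·2 = 299, valid modulo lcm(136, 7) = 952: x ≡ 299 (mod 952).
  Combine with x ≡ 1 (mod 3); new modulus lcm = 2856.
    Write x = 299 + 952·t and substitute into x ≡ 1 (mod 3): 952·t ≡ 1 − 299 = -298 (mod 3).
    Reduce coefficients mod 3: 1·t ≡ 2 (mod 3).
    So t ≡ 2 (mod 3).
    Then x = 299 + 952·2 = 2203, valid modulo lcm(952, 3) = 2856: x ≡ 2203 (mod 2856).
Verify against each original: 2203 mod 8 = 3, 2203 mod 17 = 10, 2203 mod 7 = 5, 2203 mod 3 = 1.

x ≡ 2203 (mod 2856).


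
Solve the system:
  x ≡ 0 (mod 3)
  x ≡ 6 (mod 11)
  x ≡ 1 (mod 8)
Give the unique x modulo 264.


Moduli 3, 11, 8 are pairwise coprime; by CRT there is a unique solution modulo M = 3 · 11 · 8 = 264.
Solve pairwise, accumulating the modulus:
  Start with x ≡ 0 (mod 3).
  Combine with x ≡ 6 (mod 11): since gcd(3, 11) = 1, we get a unique residue mod 33.
    Write x = 0 + 3·t and substitute into x ≡ 6 (mod 11): 3·t ≡ 6 − 0 = 6 (mod 11).
    The inverse of 3 mod 11 is 4 (since 3·4 = 12 = 1·11 + 1), so t ≡ 4·6 = 24 ≡ 2 (mod 11).
    Then x = 0 + 3·2 = 6, valid modulo lcm(3, 11) = 33: x ≡ 6 (mod 33).
  Combine with x ≡ 1 (mod 8): since gcd(33, 8) = 1, we get a unique residue mod 264.
    Write x = 6 + 33·t and substitute into x ≡ 1 (mod 8): 33·t ≡ 1 − 6 = -5 (mod 8).
    Reduce coefficients mod 8: 1·t ≡ 3 (mod 8).
    So t ≡ 3 (mod 8).
    Then x = 6 + 33·3 = 105, valid modulo lcm(33, 8) = 264: x ≡ 105 (mod 264).
Verify: 105 mod 3 = 0 ✓, 105 mod 11 = 6 ✓, 105 mod 8 = 1 ✓.

x ≡ 105 (mod 264).


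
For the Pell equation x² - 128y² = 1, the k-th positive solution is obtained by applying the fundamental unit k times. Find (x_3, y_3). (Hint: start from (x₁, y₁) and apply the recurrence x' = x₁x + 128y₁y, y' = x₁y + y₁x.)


Step 1: Find the fundamental solution (x₁, y₁) of x² - 128y² = 1.
  Expand √128 as a continued fraction. a₀ = ⌊√128⌋ = 11; iterate m_{k+1} = d_k·a_k − m_k, d_{k+1} = (128 − m_{k+1}²)/d_k, a_{k+1} = ⌊(a₀ + m_{k+1})/d_{k+1}⌋ (starting m₀ = 0, d₀ = 1), with convergents p_k = a_k·p_{k-1} + p_{k-2}, q_k = a_k·q_{k-1} + q_{k-2} (p₋₁ = 1, q₋₁ = 0):
  k = 0: a₀ = 11; p₀/q₀ = 11/1; p₀² − 128·q₀² = 121 − 128 = -7.
  k = 1: m = 11, d = 7, a = ⌊(11 + 11)/7⌋ = 3; p/q = (3·11 + 1)/(3·1 + 0) = 34/3; p² − 128·q² = 1156 − 1152 = 4.
  k = 2: m = 10, d = 4, a = ⌊(11 + 10)/4⌋ = 5; p/q = (5·34 + 11)/(5·3 + 1) = 181/16; p² − 128·q² = 32761 − 32768 = -7.
  k = 3: m = 10, d = 7, a = ⌊(11 + 10)/7⌋ = 3; p/q = (3·181 + 34)/(3·16 + 3) = 577/51; p² − 128·q² = 332929 − 332928 = 1.
  The first convergent with p² − 128·q² = 1 gives the fundamental solution (x₁, y₁) = (577, 51).
Step 2: Apply the recurrence (x_{n+1}, y_{n+1}) = (x₁x_n + 128y₁y_n, x₁y_n + y₁x_n) repeatedly.
  From (x_1, y_1) = (577, 51): x_2 = 577·577 + 128·51·51 = 665857; y_2 = 577·51 + 51·577 = 58854.
  From (x_2, y_2) = (665857, 58854): x_3 = 577·665857 + 128·51·58854 = 768398401; y_3 = 577·58854 + 51·665857 = 67917465.
Step 3: Verify x_3² - 128·y_3² = 590436102659356801 - 590436102659356800 = 1 (should be 1). ✓

(x_1, y_1) = (577, 51); (x_3, y_3) = (768398401, 67917465).


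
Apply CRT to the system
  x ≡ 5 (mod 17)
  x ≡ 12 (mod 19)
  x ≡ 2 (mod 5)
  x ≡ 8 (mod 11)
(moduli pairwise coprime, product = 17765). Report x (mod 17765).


Product of moduli M = 17 · 19 · 5 · 11 = 17765.
Merge one congruence at a time:
  Start: x ≡ 5 (mod 17).
  Combine with x ≡ 12 (mod 19); new modulus lcm = 323.
    Write x = 5 + 17·t and substitute into x ≡ 12 (mod 19): 17·t ≡ 12 − 5 = 7 (mod 19).
    The inverse of 17 mod 19 is 9 (since 17·9 = 153 = 8·19 + 1), so t ≡ 9·7 = 63 ≡ 6 (mod 19).
    Then x = 5 + 17·6 = 107, valid modulo lcm(17, 19) = 323: x ≡ 107 (mod 323).
  Combine with x ≡ 2 (mod 5); new modulus lcm = 1615.
    Write x = 107 + 323·t and substitute into x ≡ 2 (mod 5): 323·t ≡ 2 − 107 = -105 (mod 5).
    Reduce coefficients mod 5: 3·t ≡ 0 (mod 5).
    The inverse of 3 mod 5 is 2 (since 3·2 = 6 = 1·5 + 1), so t ≡ 2·0 = 0 ≡ 0 (mod 5).
    Then x = 107 + 323·0 = 107, valid modulo lcm(323, 5) = 1615: x ≡ 107 (mod 1615).
  Combine with x ≡ 8 (mod 11); new modulus lcm = 17765.
    Write x = 107 + 1615·t and substitute into x ≡ 8 (mod 11): 1615·t ≡ 8 − 107 = -99 (mod 11).
    Reduce coefficients mod 11: 9·t ≡ 0 (mod 11).
    The inverse of 9 mod 11 is 5 (since 9·5 = 45 = 4·11 + 1), so t ≡ 5·0 = 0 ≡ 0 (mod 11).
    Then x = 107 + 1615·0 = 107, valid modulo lcm(1615, 11) = 17765: x ≡ 107 (mod 17765).
Verify against each original: 107 mod 17 = 5, 107 mod 19 = 12, 107 mod 5 = 2, 107 mod 11 = 8.

x ≡ 107 (mod 17765).


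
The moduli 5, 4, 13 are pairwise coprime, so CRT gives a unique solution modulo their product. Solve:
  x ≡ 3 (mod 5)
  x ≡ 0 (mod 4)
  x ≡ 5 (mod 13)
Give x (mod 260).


Moduli 5, 4, 13 are pairwise coprime; by CRT there is a unique solution modulo M = 5 · 4 · 13 = 260.
Solve pairwise, accumulating the modulus:
  Start with x ≡ 3 (mod 5).
  Combine with x ≡ 0 (mod 4): since gcd(5, 4) = 1, we get a unique residue mod 20.
    Write x = 3 + 5·t and substitute into x ≡ 0 (mod 4): 5·t ≡ 0 − 3 = -3 (mod 4).
    Reduce coefficients mod 4: 1·t ≡ 1 (mod 4).
    So t ≡ 1 (mod 4).
    Then x = 3 + 5·1 = 8, valid modulo lcm(5, 4) = 20: x ≡ 8 (mod 20).
  Combine with x ≡ 5 (mod 13): since gcd(20, 13) = 1, we get a unique residue mod 260.
    Write x = 8 + 20·t and substitute into x ≡ 5 (mod 13): 20·t ≡ 5 − 8 = -3 (mod 13).
    Reduce coefficients mod 13: 7·t ≡ 10 (mod 13).
    The inverse of 7 mod 13 is 2 (since 7·2 = 14 = 1·13 + 1), so t ≡ 2·10 = 20 ≡ 7 (mod 13).
    Then x = 8 + 20·7 = 148, valid modulo lcm(20, 13) = 260: x ≡ 148 (mod 260).
Verify: 148 mod 5 = 3 ✓, 148 mod 4 = 0 ✓, 148 mod 13 = 5 ✓.

x ≡ 148 (mod 260).


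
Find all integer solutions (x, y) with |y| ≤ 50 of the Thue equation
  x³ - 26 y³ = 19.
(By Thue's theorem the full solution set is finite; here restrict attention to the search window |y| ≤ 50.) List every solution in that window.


The equation is x³ - 26y³ = 19. For fixed y, x³ = 26·y³ + 19, so a solution requires the RHS to be a perfect cube.
Strategy: iterate y from -50 to 50, compute RHS = 26·y³ + 19, and check whether it is a (positive or negative) perfect cube.
Check small values of y:
  y = 0: RHS = 19 is not a perfect cube.
  y = 1: RHS = 45 is not a perfect cube.
  y = -1: RHS = -7 is not a perfect cube.
  y = 2: RHS = 227 is not a perfect cube.
  y = -2: RHS = -189 is not a perfect cube.
  y = 3: RHS = 721 is not a perfect cube.
  y = -3: RHS = -683 is not a perfect cube.
Continuing the search up to |y| = 50 finds no solutions either.
No (x, y) in the scanned range satisfies the equation.

No integer solutions with |y| ≤ 50.


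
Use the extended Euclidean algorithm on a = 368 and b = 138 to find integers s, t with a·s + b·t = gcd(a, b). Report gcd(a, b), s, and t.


Euclidean algorithm on (368, 138) — divide until remainder is 0:
  368 = 2 · 138 + 92
  138 = 1 · 92 + 46
  92 = 2 · 46 + 0
gcd(368, 138) = 46.
Track Bezout coefficients alongside the remainders: start with r₀ = 368 = a·1 + b·0 (s = 1, t = 0) and r₁ = 138 = a·0 + b·1 (s = 0, t = 1); each new remainder r_{k+1} = r_{k-1} − q_k·r_k inherits s_{k+1} = s_{k-1} − q_k·s_k, t_{k+1} = t_{k-1} − q_k·t_k, so r_k = a·s_k + b·t_k at every step:
  q = 2: r = 92, s = 1 − 2·0 = 1, t = 0 − 2·1 = -2  (check: 368·1 + 138·(-2) = 92)
  q = 1: r = 46, s = 0 − 1·1 = -1, t = 1 − 1·(-2) = 3  (check: 368·(-1) + 138·3 = 46)
The row with r = 46 (the gcd) gives the Bezout coefficients s = -1, t = 3.
Result: 368 · (-1) + 138 · (3) = 46.

gcd(368, 138) = 46; s = -1, t = 3 (check: 368·(-1) + 138·3 = 46).


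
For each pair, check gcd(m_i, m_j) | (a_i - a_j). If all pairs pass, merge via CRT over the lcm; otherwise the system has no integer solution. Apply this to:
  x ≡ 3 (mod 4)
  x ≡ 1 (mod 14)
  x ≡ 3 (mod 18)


Moduli 4, 14, 18 are not pairwise coprime, so CRT works modulo lcm(m_i) when all pairwise compatibility conditions hold.
Pairwise compatibility: gcd(m_i, m_j) must divide a_i - a_j for every pair.
Merge one congruence at a time:
  Start: x ≡ 3 (mod 4).
  Combine with x ≡ 1 (mod 14): gcd(4, 14) = 2; 1 - 3 = -2, which IS divisible by 2, so compatible.
    Write x = 3 + 4·t and substitute into x ≡ 1 (mod 14): 4·t ≡ 1 − 3 = -2 (mod 14).
    Divide the congruence (and modulus) by g = 2: 2·t ≡ -1 (mod 7).
    Reduce coefficients mod 7: 2·t ≡ 6 (mod 7).
    The inverse of 2 mod 7 is 4 (since 2·4 = 8 = 1·7 + 1), so t ≡ 4·6 = 24 ≡ 3 (mod 7).
    Then x = 3 + 4·3 = 15, valid modulo lcm(4, 14) = 28: x ≡ 15 (mod 28).
  Combine with x ≡ 3 (mod 18): gcd(28, 18) = 2; 3 - 15 = -12, which IS divisible by 2, so compatible.
    Write x = 15 + 28·t and substitute into x ≡ 3 (mod 18): 28·t ≡ 3 − 15 = -12 (mod 18).
    Divide the congruence (and modulus) by g = 2: 14·t ≡ -6 (mod 9).
    Reduce coefficients mod 9: 5·t ≡ 3 (mod 9).
    The inverse of 5 mod 9 is 2 (since 5·2 = 10 = 1·9 + 1), so t ≡ 2·3 = 6 ≡ 6 (mod 9).
    Then x = 15 + 28·6 = 183, valid modulo lcm(28, 18) = 252: x ≡ 183 (mod 252).
Verify: 183 mod 4 = 3, 183 mod 14 = 1, 183 mod 18 = 3.

x ≡ 183 (mod 252).


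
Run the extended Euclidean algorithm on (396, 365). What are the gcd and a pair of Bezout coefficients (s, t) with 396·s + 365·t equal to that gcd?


Euclidean algorithm on (396, 365) — divide until remainder is 0:
  396 = 1 · 365 + 31
  365 = 11 · 31 + 24
  31 = 1 · 24 + 7
  24 = 3 · 7 + 3
  7 = 2 · 3 + 1
  3 = 3 · 1 + 0
gcd(396, 365) = 1.
Track Bezout coefficients alongside the remainders: start with r₀ = 396 = a·1 + b·0 (s = 1, t = 0) and r₁ = 365 = a·0 + b·1 (s = 0, t = 1); each new remainder r_{k+1} = r_{k-1} − q_k·r_k inherits s_{k+1} = s_{k-1} − q_k·s_k, t_{k+1} = t_{k-1} − q_k·t_k, so r_k = a·s_k + b·t_k at every step:
  q = 1: r = 31, s = 1 − 1·0 = 1, t = 0 − 1·1 = -1  (check: 396·1 + 365·(-1) = 31)
  q = 11: r = 24, s = 0 − 11·1 = -11, t = 1 − 11·(-1) = 12  (check: 396·(-11) + 365·12 = 24)
  q = 1: r = 7, s = 1 − 1·(-11) = 12, t = -1 − 1·12 = -13  (check: 396·12 + 365·(-13) = 7)
  q = 3: r = 3, s = -11 − 3·12 = -47, t = 12 − 3·(-13) = 51  (check: 396·(-47) + 365·51 = 3)
  q = 2: r = 1, s = 12 − 2·(-47) = 106, t = -13 − 2·51 = -115  (check: 396·106 + 365·(-115) = 1)
The row with r = 1 (the gcd) gives the Bezout coefficients s = 106, t = -115.
Result: 396 · (106) + 365 · (-115) = 1.

gcd(396, 365) = 1; s = 106, t = -115 (check: 396·106 + 365·(-115) = 1).


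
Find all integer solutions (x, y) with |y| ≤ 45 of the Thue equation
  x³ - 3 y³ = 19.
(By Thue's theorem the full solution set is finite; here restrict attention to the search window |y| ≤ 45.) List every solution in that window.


The equation is x³ - 3y³ = 19. For fixed y, x³ = 3·y³ + 19, so a solution requires the RHS to be a perfect cube.
Strategy: iterate y from -45 to 45, compute RHS = 3·y³ + 19, and check whether it is a (positive or negative) perfect cube.
Check small values of y:
  y = 0: RHS = 19 is not a perfect cube.
  y = 1: RHS = 22 is not a perfect cube.
  y = -1: RHS = 16 is not a perfect cube.
  y = 2: RHS = 43 is not a perfect cube.
  y = -2: RHS = -5 is not a perfect cube.
  y = 3: RHS = 100 is not a perfect cube.
  y = -3: RHS = -62 is not a perfect cube.
Continuing the search up to |y| = 45 finds no solutions either.
No (x, y) in the scanned range satisfies the equation.

No integer solutions with |y| ≤ 45.


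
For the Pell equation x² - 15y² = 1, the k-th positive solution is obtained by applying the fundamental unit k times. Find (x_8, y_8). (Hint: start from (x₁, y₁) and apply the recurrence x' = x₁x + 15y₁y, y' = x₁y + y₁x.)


Step 1: Find the fundamental solution (x₁, y₁) of x² - 15y² = 1.
  Expand √15 as a continued fraction. a₀ = ⌊√15⌋ = 3; iterate m_{k+1} = d_k·a_k − m_k, d_{k+1} = (15 − m_{k+1}²)/d_k, a_{k+1} = ⌊(a₀ + m_{k+1})/d_{k+1}⌋ (starting m₀ = 0, d₀ = 1), with convergents p_k = a_k·p_{k-1} + p_{k-2}, q_k = a_k·q_{k-1} + q_{k-2} (p₋₁ = 1, q₋₁ = 0):
  k = 0: a₀ = 3; p₀/q₀ = 3/1; p₀² − 15·q₀² = 9 − 15 = -6.
  k = 1: m = 3, d = 6, a = ⌊(3 + 3)/6⌋ = 1; p/q = (1·3 + 1)/(1·1 + 0) = 4/1; p² − 15·q² = 16 − 15 = 1.
  The first convergent with p² − 15·q² = 1 gives the fundamental solution (x₁, y₁) = (4, 1).
Step 2: Apply the recurrence (x_{n+1}, y_{n+1}) = (x₁x_n + 15y₁y_n, x₁y_n + y₁x_n) repeatedly.
  From (x_1, y_1) = (4, 1): x_2 = 4·4 + 15·1·1 = 31; y_2 = 4·1 + 1·4 = 8.
  From (x_2, y_2) = (31, 8): x_3 = 4·31 + 15·1·8 = 244; y_3 = 4·8 + 1·31 = 63.
  From (x_3, y_3) = (244, 63): x_4 = 4·244 + 15·1·63 = 1921; y_4 = 4·63 + 1·244 = 496.
  From (x_4, y_4) = (1921, 496): x_5 = 4·1921 + 15·1·496 = 15124; y_5 = 4·496 + 1·1921 = 3905.
  From (x_5, y_5) = (15124, 3905): x_6 = 4·15124 + 15·1·3905 = 119071; y_6 = 4·3905 + 1·15124 = 30744.
  From (x_6, y_6) = (119071, 30744): x_7 = 4·119071 + 15·1·30744 = 937444; y_7 = 4·30744 + 1·119071 = 242047.
  From (x_7, y_7) = (937444, 242047): x_8 = 4·937444 + 15·1·242047 = 7380481; y_8 = 4·242047 + 1·937444 = 1905632.
Step 3: Verify x_8² - 15·y_8² = 54471499791361 - 54471499791360 = 1 (should be 1). ✓

(x_1, y_1) = (4, 1); (x_8, y_8) = (7380481, 1905632).


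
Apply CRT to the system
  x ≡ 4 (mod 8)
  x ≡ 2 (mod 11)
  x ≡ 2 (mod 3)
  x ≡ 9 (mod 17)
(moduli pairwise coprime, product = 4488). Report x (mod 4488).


Product of moduli M = 8 · 11 · 3 · 17 = 4488.
Merge one congruence at a time:
  Start: x ≡ 4 (mod 8).
  Combine with x ≡ 2 (mod 11); new modulus lcm = 88.
    Write x = 4 + 8·t and substitute into x ≡ 2 (mod 11): 8·t ≡ 2 − 4 = -2 (mod 11).
    Reduce coefficients mod 11: 8·t ≡ 9 (mod 11).
    The inverse of 8 mod 11 is 7 (since 8·7 = 56 = 5·11 + 1), so t ≡ 7·9 = 63 ≡ 8 (mod 11).
    Then x = 4 + 8·8 = 68, valid modulo lcm(8, 11) = 88: x ≡ 68 (mod 88).
  Combine with x ≡ 2 (mod 3); new modulus lcm = 264.
    Write x = 68 + 88·t and substitute into x ≡ 2 (mod 3): 88·t ≡ 2 − 68 = -66 (mod 3).
    Reduce coefficients mod 3: 1·t ≡ 0 (mod 3).
    So t ≡ 0 (mod 3).
    Then x = 68 + 88·0 = 68, valid modulo lcm(88, 3) = 264: x ≡ 68 (mod 264).
  Combine with x ≡ 9 (mod 17); new modulus lcm = 4488.
    Write x = 68 + 264·t and substitute into x ≡ 9 (mod 17): 264·t ≡ 9 − 68 = -59 (mod 17).
    Reduce coefficients mod 17: 9·t ≡ 9 (mod 17).
    The inverse of 9 mod 17 is 2 (since 9·2 = 18 = 1·17 + 1), so t ≡ 2·9 = 18 ≡ 1 (mod 17).
    Then x = 68 + 264·1 = 332, valid modulo lcm(264, 17) = 4488: x ≡ 332 (mod 4488).
Verify against each original: 332 mod 8 = 4, 332 mod 11 = 2, 332 mod 3 = 2, 332 mod 17 = 9.

x ≡ 332 (mod 4488).


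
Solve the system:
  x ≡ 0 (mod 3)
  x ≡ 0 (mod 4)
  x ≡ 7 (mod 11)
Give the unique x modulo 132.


Moduli 3, 4, 11 are pairwise coprime; by CRT there is a unique solution modulo M = 3 · 4 · 11 = 132.
Solve pairwise, accumulating the modulus:
  Start with x ≡ 0 (mod 3).
  Combine with x ≡ 0 (mod 4): since gcd(3, 4) = 1, we get a unique residue mod 12.
    Write x = 0 + 3·t and substitute into x ≡ 0 (mod 4): 3·t ≡ 0 − 0 = 0 (mod 4).
    The inverse of 3 mod 4 is 3 (since 3·3 = 9 = 2·4 + 1), so t ≡ 3·0 = 0 ≡ 0 (mod 4).
    Then x = 0 + 3·0 = 0, valid modulo lcm(3, 4) = 12: x ≡ 0 (mod 12).
  Combine with x ≡ 7 (mod 11): since gcd(12, 11) = 1, we get a unique residue mod 132.
    Write x = 0 + 12·t and substitute into x ≡ 7 (mod 11): 12·t ≡ 7 − 0 = 7 (mod 11).
    Reduce coefficients mod 11: 1·t ≡ 7 (mod 11).
    So t ≡ 7 (mod 11).
    Then x = 0 + 12·7 = 84, valid modulo lcm(12, 11) = 132: x ≡ 84 (mod 132).
Verify: 84 mod 3 = 0 ✓, 84 mod 4 = 0 ✓, 84 mod 11 = 7 ✓.

x ≡ 84 (mod 132).


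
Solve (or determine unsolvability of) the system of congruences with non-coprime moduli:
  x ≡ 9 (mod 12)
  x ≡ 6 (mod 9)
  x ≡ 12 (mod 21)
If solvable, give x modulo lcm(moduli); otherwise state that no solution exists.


Moduli 12, 9, 21 are not pairwise coprime, so CRT works modulo lcm(m_i) when all pairwise compatibility conditions hold.
Pairwise compatibility: gcd(m_i, m_j) must divide a_i - a_j for every pair.
Merge one congruence at a time:
  Start: x ≡ 9 (mod 12).
  Combine with x ≡ 6 (mod 9): gcd(12, 9) = 3; 6 - 9 = -3, which IS divisible by 3, so compatible.
    Write x = 9 + 12·t and substitute into x ≡ 6 (mod 9): 12·t ≡ 6 − 9 = -3 (mod 9).
    Divide the congruence (and modulus) by g = 3: 4·t ≡ -1 (mod 3).
    Reduce coefficients mod 3: 1·t ≡ 2 (mod 3).
    So t ≡ 2 (mod 3).
    Then x = 9 + 12·2 = 33, valid modulo lcm(12, 9) = 36: x ≡ 33 (mod 36).
  Combine with x ≡ 12 (mod 21): gcd(36, 21) = 3; 12 - 33 = -21, which IS divisible by 3, so compatible.
    Write x = 33 + 36·t and substitute into x ≡ 12 (mod 21): 36·t ≡ 12 − 33 = -21 (mod 21).
    Divide the congruence (and modulus) by g = 3: 12·t ≡ -7 (mod 7).
    Reduce coefficients mod 7: 5·t ≡ 0 (mod 7).
    The inverse of 5 mod 7 is 3 (since 5·3 = 15 = 2·7 + 1), so t ≡ 3·0 = 0 ≡ 0 (mod 7).
    Then x = 33 + 36·0 = 33, valid modulo lcm(36, 21) = 252: x ≡ 33 (mod 252).
Verify: 33 mod 12 = 9, 33 mod 9 = 6, 33 mod 21 = 12.

x ≡ 33 (mod 252).


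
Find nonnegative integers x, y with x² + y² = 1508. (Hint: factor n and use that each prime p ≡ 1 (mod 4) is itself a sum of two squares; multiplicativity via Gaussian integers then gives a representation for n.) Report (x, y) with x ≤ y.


Step 1: Factor n = 1508 = 2^2 · 13 · 29.
Step 2: Check the mod-4 condition on each prime factor: 2 = 2 (special); 13 ≡ 1 (mod 4), exponent 1; 29 ≡ 1 (mod 4), exponent 1.
All primes ≡ 3 (mod 4) appear to even exponent (or don't appear), so by the two-squares theorem n IS expressible as a sum of two squares.
Step 3: Build a representation. Group n = k² · m with k = 2 and m = 13 · 29 = 377 (a product of primes ≡ 1 (mod 4)); a representation of m scales to one of n via (k·x)² + (k·y)² = k²(x² + y²). Each prime p ≡ 1 (mod 4) is itself a sum of two squares; find a² by testing p − a² for a perfect square:
  13: 13 − 1² = 12, 13 − 2² = 9 = 3² ⇒ 13 = 2² + 3².
  29: 29 − 1² = 28, 29 − 2² = 25 = 5² ⇒ 29 = 2² + 5².
  Combine using the Brahmagupta–Fibonacci identity (a² + b²)(c² + d²) = (ac − bd)² + (ad + bc)² = (ac + bd)² + (ad − bc)²:
  13 · 29 = 377: from (2² + 3²)(2² + 5²), take (2·2 − 3·5, 2·5 + 3·2) = (4 − 15, 10 + 6) = (-11, 16); dropping signs (only squares matter) gives (11, 16); check 11² + 16² = 121 + 256 = 377 ✓.
  Scale by k = 2: (2·11, 2·16) = (22, 32).
Step 4: Order so x ≤ y and verify: 22² + 32² = 484 + 1024 = 1508 = n. ✓

n = 1508 = 22² + 32² (one valid representation with x ≤ y).


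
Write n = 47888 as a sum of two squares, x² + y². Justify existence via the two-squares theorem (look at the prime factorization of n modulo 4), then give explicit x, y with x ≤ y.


Step 1: Factor n = 47888 = 2^4 · 41 · 73.
Step 2: Check the mod-4 condition on each prime factor: 2 = 2 (special); 41 ≡ 1 (mod 4), exponent 1; 73 ≡ 1 (mod 4), exponent 1.
All primes ≡ 3 (mod 4) appear to even exponent (or don't appear), so by the two-squares theorem n IS expressible as a sum of two squares.
Step 3: Build a representation. Group n = k² · m with k = 4 and m = 41 · 73 = 2993 (a product of primes ≡ 1 (mod 4)); a representation of m scales to one of n via (k·x)² + (k·y)² = k²(x² + y²). Each prime p ≡ 1 (mod 4) is itself a sum of two squares; find a² by testing p − a² for a perfect square:
  41: 41 − 1² = 40, 41 − 2² = 37, 41 − 3² = 32, 41 − 4² = 25 = 5² ⇒ 41 = 4² + 5².
  73: 73 − 1² = 72, 73 − 2² = 69, 73 − 3² = 64 = 8² ⇒ 73 = 3² + 8².
  Combine using the Brahmagupta–Fibonacci identity (a² + b²)(c² + d²) = (ac − bd)² + (ad + bc)² = (ac + bd)² + (ad − bc)²:
  41 · 73 = 2993: from (4² + 5²)(3² + 8²), take (4·3 − 5·8, 4·8 + 5·3) = (12 − 40, 32 + 15) = (-28, 47); dropping signs (only squares matter) gives (28, 47); check 28² + 47² = 784 + 2209 = 2993 ✓.
  Scale by k = 4: (4·28, 4·47) = (112, 188).
Step 4: Order so x ≤ y and verify: 112² + 188² = 12544 + 35344 = 47888 = n. ✓

n = 47888 = 112² + 188² (one valid representation with x ≤ y).


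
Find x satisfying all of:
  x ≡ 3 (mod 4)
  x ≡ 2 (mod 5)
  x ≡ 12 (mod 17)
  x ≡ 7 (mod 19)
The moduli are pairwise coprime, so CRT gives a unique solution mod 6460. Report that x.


Product of moduli M = 4 · 5 · 17 · 19 = 6460.
Merge one congruence at a time:
  Start: x ≡ 3 (mod 4).
  Combine with x ≡ 2 (mod 5); new modulus lcm = 20.
    Write x = 3 + 4·t and substitute into x ≡ 2 (mod 5): 4·t ≡ 2 − 3 = -1 (mod 5).
    Reduce coefficients mod 5: 4·t ≡ 4 (mod 5).
    The inverse of 4 mod 5 is 4 (since 4·4 = 16 = 3·5 + 1), so t ≡ 4·4 = 16 ≡ 1 (mod 5).
    Then x = 3 + 4·1 = 7, valid modulo lcm(4, 5) = 20: x ≡ 7 (mod 20).
  Combine with x ≡ 12 (mod 17); new modulus lcm = 340.
    Write x = 7 + 20·t and substitute into x ≡ 12 (mod 17): 20·t ≡ 12 − 7 = 5 (mod 17).
    Reduce coefficients mod 17: 3·t ≡ 5 (mod 17).
    The inverse of 3 mod 17 is 6 (since 3·6 = 18 = 1·17 + 1), so t ≡ 6·5 = 30 ≡ 13 (mod 17).
    Then x = 7 + 20·13 = 267, valid modulo lcm(20, 17) = 340: x ≡ 267 (mod 340).
  Combine with x ≡ 7 (mod 19); new modulus lcm = 6460.
    Write x = 267 + 340·t and substitute into x ≡ 7 (mod 19): 340·t ≡ 7 − 267 = -260 (mod 19).
    Reduce coefficients mod 19: 17·t ≡ 6 (mod 19).
    The inverse of 17 mod 19 is 9 (since 17·9 = 153 = 8·19 + 1), so t ≡ 9·6 = 54 ≡ 16 (mod 19).
    Then x = 267 + 340·16 = 5707, valid modulo lcm(340, 19) = 6460: x ≡ 5707 (mod 6460).
Verify against each original: 5707 mod 4 = 3, 5707 mod 5 = 2, 5707 mod 17 = 12, 5707 mod 19 = 7.

x ≡ 5707 (mod 6460).


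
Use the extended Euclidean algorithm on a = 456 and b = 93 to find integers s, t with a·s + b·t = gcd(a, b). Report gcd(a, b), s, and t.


Euclidean algorithm on (456, 93) — divide until remainder is 0:
  456 = 4 · 93 + 84
  93 = 1 · 84 + 9
  84 = 9 · 9 + 3
  9 = 3 · 3 + 0
gcd(456, 93) = 3.
Track Bezout coefficients alongside the remainders: start with r₀ = 456 = a·1 + b·0 (s = 1, t = 0) and r₁ = 93 = a·0 + b·1 (s = 0, t = 1); each new remainder r_{k+1} = r_{k-1} − q_k·r_k inherits s_{k+1} = s_{k-1} − q_k·s_k, t_{k+1} = t_{k-1} − q_k·t_k, so r_k = a·s_k + b·t_k at every step:
  q = 4: r = 84, s = 1 − 4·0 = 1, t = 0 − 4·1 = -4  (check: 456·1 + 93·(-4) = 84)
  q = 1: r = 9, s = 0 − 1·1 = -1, t = 1 − 1·(-4) = 5  (check: 456·(-1) + 93·5 = 9)
  q = 9: r = 3, s = 1 − 9·(-1) = 10, t = -4 − 9·5 = -49  (check: 456·10 + 93·(-49) = 3)
The row with r = 3 (the gcd) gives the Bezout coefficients s = 10, t = -49.
Result: 456 · (10) + 93 · (-49) = 3.

gcd(456, 93) = 3; s = 10, t = -49 (check: 456·10 + 93·(-49) = 3).


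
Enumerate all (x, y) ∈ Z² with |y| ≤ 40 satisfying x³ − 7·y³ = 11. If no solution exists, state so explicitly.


The equation is x³ - 7y³ = 11. For fixed y, x³ = 7·y³ + 11, so a solution requires the RHS to be a perfect cube.
Strategy: iterate y from -40 to 40, compute RHS = 7·y³ + 11, and check whether it is a (positive or negative) perfect cube.
Check small values of y:
  y = 0: RHS = 11 is not a perfect cube.
  y = 1: RHS = 18 is not a perfect cube.
  y = -1: RHS = 4 is not a perfect cube.
  y = 2: RHS = 67 is not a perfect cube.
  y = -2: RHS = -45 is not a perfect cube.
  y = 3: RHS = 200 is not a perfect cube.
  y = -3: RHS = -178 is not a perfect cube.
Continuing the search up to |y| = 40 finds no solutions either.
No (x, y) in the scanned range satisfies the equation.

No integer solutions with |y| ≤ 40.


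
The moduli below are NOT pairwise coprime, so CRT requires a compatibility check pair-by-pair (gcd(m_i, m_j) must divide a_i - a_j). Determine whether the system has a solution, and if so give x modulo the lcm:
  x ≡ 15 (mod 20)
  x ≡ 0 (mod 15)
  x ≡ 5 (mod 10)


Moduli 20, 15, 10 are not pairwise coprime, so CRT works modulo lcm(m_i) when all pairwise compatibility conditions hold.
Pairwise compatibility: gcd(m_i, m_j) must divide a_i - a_j for every pair.
Merge one congruence at a time:
  Start: x ≡ 15 (mod 20).
  Combine with x ≡ 0 (mod 15): gcd(20, 15) = 5; 0 - 15 = -15, which IS divisible by 5, so compatible.
    Write x = 15 + 20·t and substitute into x ≡ 0 (mod 15): 20·t ≡ 0 − 15 = -15 (mod 15).
    Divide the congruence (and modulus) by g = 5: 4·t ≡ -3 (mod 3).
    Reduce coefficients mod 3: 1·t ≡ 0 (mod 3).
    So t ≡ 0 (mod 3).
    Then x = 15 + 20·0 = 15, valid modulo lcm(20, 15) = 60: x ≡ 15 (mod 60).
  Combine with x ≡ 5 (mod 10): gcd(60, 10) = 10; 5 - 15 = -10, which IS divisible by 10, so compatible.
    Write x = 15 + 60·t and substitute into x ≡ 5 (mod 10): 60·t ≡ 5 − 15 = -10 (mod 10).
    Divide the congruence (and modulus) by g = 10: 6·t ≡ -1 (mod 1).
    Modulo 1 every t works; take t = 0.
    Then x = 15 + 60·0 = 15, valid modulo lcm(60, 10) = 60: x ≡ 15 (mod 60).
Verify: 15 mod 20 = 15, 15 mod 15 = 0, 15 mod 10 = 5.

x ≡ 15 (mod 60).


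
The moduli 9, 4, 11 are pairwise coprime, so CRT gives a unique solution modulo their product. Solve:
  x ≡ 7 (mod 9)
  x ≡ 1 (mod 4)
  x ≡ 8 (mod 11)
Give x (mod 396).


Moduli 9, 4, 11 are pairwise coprime; by CRT there is a unique solution modulo M = 9 · 4 · 11 = 396.
Solve pairwise, accumulating the modulus:
  Start with x ≡ 7 (mod 9).
  Combine with x ≡ 1 (mod 4): since gcd(9, 4) = 1, we get a unique residue mod 36.
    Write x = 7 + 9·t and substitute into x ≡ 1 (mod 4): 9·t ≡ 1 − 7 = -6 (mod 4).
    Reduce coefficients mod 4: 1·t ≡ 2 (mod 4).
    So t ≡ 2 (mod 4).
    Then x = 7 + 9·2 = 25, valid modulo lcm(9, 4) = 36: x ≡ 25 (mod 36).
  Combine with x ≡ 8 (mod 11): since gcd(36, 11) = 1, we get a unique residue mod 396.
    Write x = 25 + 36·t and substitute into x ≡ 8 (mod 11): 36·t ≡ 8 − 25 = -17 (mod 11).
    Reduce coefficients mod 11: 3·t ≡ 5 (mod 11).
    The inverse of 3 mod 11 is 4 (since 3·4 = 12 = 1·11 + 1), so t ≡ 4·5 = 20 ≡ 9 (mod 11).
    Then x = 25 + 36·9 = 349, valid modulo lcm(36, 11) = 396: x ≡ 349 (mod 396).
Verify: 349 mod 9 = 7 ✓, 349 mod 4 = 1 ✓, 349 mod 11 = 8 ✓.

x ≡ 349 (mod 396).


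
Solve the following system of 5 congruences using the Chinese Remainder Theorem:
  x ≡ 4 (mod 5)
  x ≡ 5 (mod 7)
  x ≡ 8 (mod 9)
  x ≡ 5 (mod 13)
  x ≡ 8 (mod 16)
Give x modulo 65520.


Product of moduli M = 5 · 7 · 9 · 13 · 16 = 65520.
Merge one congruence at a time:
  Start: x ≡ 4 (mod 5).
  Combine with x ≡ 5 (mod 7); new modulus lcm = 35.
    Write x = 4 + 5·t and substitute into x ≡ 5 (mod 7): 5·t ≡ 5 − 4 = 1 (mod 7).
    The inverse of 5 mod 7 is 3 (since 5·3 = 15 = 2·7 + 1), so t ≡ 3·1 = 3 ≡ 3 (mod 7).
    Then x = 4 + 5·3 = 19, valid modulo lcm(5, 7) = 35: x ≡ 19 (mod 35).
  Combine with x ≡ 8 (mod 9); new modulus lcm = 315.
    Write x = 19 + 35·t and substitute into x ≡ 8 (mod 9): 35·t ≡ 8 − 19 = -11 (mod 9).
    Reduce coefficients mod 9: 8·t ≡ 7 (mod 9).
    The inverse of 8 mod 9 is 8 (since 8·8 = 64 = 7·9 + 1), so t ≡ 8·7 = 56 ≡ 2 (mod 9).
    Then x = 19 + 35·2 = 89, valid modulo lcm(35, 9) = 315: x ≡ 89 (mod 315).
  Combine with x ≡ 5 (mod 13); new modulus lcm = 4095.
    Write x = 89 + 315·t and substitute into x ≡ 5 (mod 13): 315·t ≡ 5 − 89 = -84 (mod 13).
    Reduce coefficients mod 13: 3·t ≡ 7 (mod 13).
    The inverse of 3 mod 13 is 9 (since 3·9 = 27 = 2·13 + 1), so t ≡ 9·7 = 63 ≡ 11 (mod 13).
    Then x = 89 + 315·11 = 3554, valid modulo lcm(315, 13) = 4095: x ≡ 3554 (mod 4095).
  Combine with x ≡ 8 (mod 16); new modulus lcm = 65520.
    Write x = 3554 + 4095·t and substitute into x ≡ 8 (mod 16): 4095·t ≡ 8 − 3554 = -3546 (mod 16).
    Reduce coefficients mod 16: 15·t ≡ 6 (mod 16).
    The inverse of 15 mod 16 is 15 (since 15·15 = 225 = 14·16 + 1), so t ≡ 15·6 = 90 ≡ 10 (mod 16).
    Then x = 3554 + 4095·10 = 44504, valid modulo lcm(4095, 16) = 65520: x ≡ 44504 (mod 65520).
Verify against each original: 44504 mod 5 = 4, 44504 mod 7 = 5, 44504 mod 9 = 8, 44504 mod 13 = 5, 44504 mod 16 = 8.

x ≡ 44504 (mod 65520).


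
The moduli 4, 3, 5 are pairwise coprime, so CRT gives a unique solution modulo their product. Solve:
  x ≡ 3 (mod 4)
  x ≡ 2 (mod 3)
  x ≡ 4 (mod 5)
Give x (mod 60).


Moduli 4, 3, 5 are pairwise coprime; by CRT there is a unique solution modulo M = 4 · 3 · 5 = 60.
Solve pairwise, accumulating the modulus:
  Start with x ≡ 3 (mod 4).
  Combine with x ≡ 2 (mod 3): since gcd(4, 3) = 1, we get a unique residue mod 12.
    Write x = 3 + 4·t and substitute into x ≡ 2 (mod 3): 4·t ≡ 2 − 3 = -1 (mod 3).
    Reduce coefficients mod 3: 1·t ≡ 2 (mod 3).
    So t ≡ 2 (mod 3).
    Then x = 3 + 4·2 = 11, valid modulo lcm(4, 3) = 12: x ≡ 11 (mod 12).
  Combine with x ≡ 4 (mod 5): since gcd(12, 5) = 1, we get a unique residue mod 60.
    Write x = 11 + 12·t and substitute into x ≡ 4 (mod 5): 12·t ≡ 4 − 11 = -7 (mod 5).
    Reduce coefficients mod 5: 2·t ≡ 3 (mod 5).
    The inverse of 2 mod 5 is 3 (since 2·3 = 6 = 1·5 + 1), so t ≡ 3·3 = 9 ≡ 4 (mod 5).
    Then x = 11 + 12·4 = 59, valid modulo lcm(12, 5) = 60: x ≡ 59 (mod 60).
Verify: 59 mod 4 = 3 ✓, 59 mod 3 = 2 ✓, 59 mod 5 = 4 ✓.

x ≡ 59 (mod 60).


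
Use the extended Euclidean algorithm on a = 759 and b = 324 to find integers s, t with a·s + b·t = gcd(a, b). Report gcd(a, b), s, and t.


Euclidean algorithm on (759, 324) — divide until remainder is 0:
  759 = 2 · 324 + 111
  324 = 2 · 111 + 102
  111 = 1 · 102 + 9
  102 = 11 · 9 + 3
  9 = 3 · 3 + 0
gcd(759, 324) = 3.
Track Bezout coefficients alongside the remainders: start with r₀ = 759 = a·1 + b·0 (s = 1, t = 0) and r₁ = 324 = a·0 + b·1 (s = 0, t = 1); each new remainder r_{k+1} = r_{k-1} − q_k·r_k inherits s_{k+1} = s_{k-1} − q_k·s_k, t_{k+1} = t_{k-1} − q_k·t_k, so r_k = a·s_k + b·t_k at every step:
  q = 2: r = 111, s = 1 − 2·0 = 1, t = 0 − 2·1 = -2  (check: 759·1 + 324·(-2) = 111)
  q = 2: r = 102, s = 0 − 2·1 = -2, t = 1 − 2·(-2) = 5  (check: 759·(-2) + 324·5 = 102)
  q = 1: r = 9, s = 1 − 1·(-2) = 3, t = -2 − 1·5 = -7  (check: 759·3 + 324·(-7) = 9)
  q = 11: r = 3, s = -2 − 11·3 = -35, t = 5 − 11·(-7) = 82  (check: 759·(-35) + 324·82 = 3)
The row with r = 3 (the gcd) gives the Bezout coefficients s = -35, t = 82.
Result: 759 · (-35) + 324 · (82) = 3.

gcd(759, 324) = 3; s = -35, t = 82 (check: 759·(-35) + 324·82 = 3).


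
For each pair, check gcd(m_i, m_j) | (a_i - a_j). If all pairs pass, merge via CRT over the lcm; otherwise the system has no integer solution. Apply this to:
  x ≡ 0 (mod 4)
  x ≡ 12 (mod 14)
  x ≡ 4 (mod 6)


Moduli 4, 14, 6 are not pairwise coprime, so CRT works modulo lcm(m_i) when all pairwise compatibility conditions hold.
Pairwise compatibility: gcd(m_i, m_j) must divide a_i - a_j for every pair.
Merge one congruence at a time:
  Start: x ≡ 0 (mod 4).
  Combine with x ≡ 12 (mod 14): gcd(4, 14) = 2; 12 - 0 = 12, which IS divisible by 2, so compatible.
    Write x = 0 + 4·t and substitute into x ≡ 12 (mod 14): 4·t ≡ 12 − 0 = 12 (mod 14).
    Divide the congruence (and modulus) by g = 2: 2·t ≡ 6 (mod 7).
    The inverse of 2 mod 7 is 4 (since 2·4 = 8 = 1·7 + 1), so t ≡ 4·6 = 24 ≡ 3 (mod 7).
    Then x = 0 + 4·3 = 12, valid modulo lcm(4, 14) = 28: x ≡ 12 (mod 28).
  Combine with x ≡ 4 (mod 6): gcd(28, 6) = 2; 4 - 12 = -8, which IS divisible by 2, so compatible.
    Write x = 12 + 28·t and substitute into x ≡ 4 (mod 6): 28·t ≡ 4 − 12 = -8 (mod 6).
    Divide the congruence (and modulus) by g = 2: 14·t ≡ -4 (mod 3).
    Reduce coefficients mod 3: 2·t ≡ 2 (mod 3).
    The inverse of 2 mod 3 is 2 (since 2·2 = 4 = 1·3 + 1), so t ≡ 2·2 = 4 ≡ 1 (mod 3).
    Then x = 12 + 28·1 = 40, valid modulo lcm(28, 6) = 84: x ≡ 40 (mod 84).
Verify: 40 mod 4 = 0, 40 mod 14 = 12, 40 mod 6 = 4.

x ≡ 40 (mod 84).


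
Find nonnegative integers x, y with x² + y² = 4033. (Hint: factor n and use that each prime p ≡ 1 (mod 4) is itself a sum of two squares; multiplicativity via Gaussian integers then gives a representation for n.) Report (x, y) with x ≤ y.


Step 1: Factor n = 4033 = 37 · 109.
Step 2: Check the mod-4 condition on each prime factor: 37 ≡ 1 (mod 4), exponent 1; 109 ≡ 1 (mod 4), exponent 1.
All primes ≡ 3 (mod 4) appear to even exponent (or don't appear), so by the two-squares theorem n IS expressible as a sum of two squares.
Step 3: Build a representation. Here n = 37 · 109 is a product of primes ≡ 1 (mod 4). Each prime p ≡ 1 (mod 4) is itself a sum of two squares; find a² by testing p − a² for a perfect square:
  37: 37 − 1² = 36 = 6² ⇒ 37 = 1² + 6².
  109: 109 − 1² = 108, 109 − 2² = 105, 109 − 3² = 100 = 10² ⇒ 109 = 3² + 10².
  Combine using the Brahmagupta–Fibonacci identity (a² + b²)(c² + d²) = (ac − bd)² + (ad + bc)² = (ac + bd)² + (ad − bc)²:
  37 · 109 = 4033: from (1² + 6²)(3² + 10²), take (1·3 − 6·10, 1·10 + 6·3) = (3 − 60, 10 + 18) = (-57, 28); dropping signs (only squares matter) gives (57, 28); check 57² + 28² = 3249 + 784 = 4033 ✓.
Step 4: Order so x ≤ y and verify: 28² + 57² = 784 + 3249 = 4033 = n. ✓

n = 4033 = 28² + 57² (one valid representation with x ≤ y).


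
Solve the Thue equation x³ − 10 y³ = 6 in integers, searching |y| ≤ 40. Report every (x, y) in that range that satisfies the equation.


The equation is x³ - 10y³ = 6. For fixed y, x³ = 10·y³ + 6, so a solution requires the RHS to be a perfect cube.
Strategy: iterate y from -40 to 40, compute RHS = 10·y³ + 6, and check whether it is a (positive or negative) perfect cube.
Check small values of y:
  y = 0: RHS = 6 is not a perfect cube.
  y = 1: RHS = 16 is not a perfect cube.
  y = -1: RHS = -4 is not a perfect cube.
  y = 2: RHS = 86 is not a perfect cube.
  y = -2: RHS = -74 is not a perfect cube.
  y = 3: RHS = 276 is not a perfect cube.
  y = -3: RHS = -264 is not a perfect cube.
Continuing the search up to |y| = 40 finds no solutions either.
No (x, y) in the scanned range satisfies the equation.

No integer solutions with |y| ≤ 40.


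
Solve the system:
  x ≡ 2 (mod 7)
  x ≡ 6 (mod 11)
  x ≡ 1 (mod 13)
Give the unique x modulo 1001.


Moduli 7, 11, 13 are pairwise coprime; by CRT there is a unique solution modulo M = 7 · 11 · 13 = 1001.
Solve pairwise, accumulating the modulus:
  Start with x ≡ 2 (mod 7).
  Combine with x ≡ 6 (mod 11): since gcd(7, 11) = 1, we get a unique residue mod 77.
    Write x = 2 + 7·t and substitute into x ≡ 6 (mod 11): 7·t ≡ 6 − 2 = 4 (mod 11).
    The inverse of 7 mod 11 is 8 (since 7·8 = 56 = 5·11 + 1), so t ≡ 8·4 = 32 ≡ 10 (mod 11).
    Then x = 2 + 7·10 = 72, valid modulo lcm(7, 11) = 77: x ≡ 72 (mod 77).
  Combine with x ≡ 1 (mod 13): since gcd(77, 13) = 1, we get a unique residue mod 1001.
    Write x = 72 + 77·t and substitute into x ≡ 1 (mod 13): 77·t ≡ 1 − 72 = -71 (mod 13).
    Reduce coefficients mod 13: 12·t ≡ 7 (mod 13).
    The inverse of 12 mod 13 is 12 (since 12·12 = 144 = 11·13 + 1), so t ≡ 12·7 = 84 ≡ 6 (mod 13).
    Then x = 72 + 77·6 = 534, valid modulo lcm(77, 13) = 1001: x ≡ 534 (mod 1001).
Verify: 534 mod 7 = 2 ✓, 534 mod 11 = 6 ✓, 534 mod 13 = 1 ✓.

x ≡ 534 (mod 1001).
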